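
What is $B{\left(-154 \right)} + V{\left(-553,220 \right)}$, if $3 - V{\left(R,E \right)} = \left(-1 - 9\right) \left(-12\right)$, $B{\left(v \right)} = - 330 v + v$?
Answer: $50549$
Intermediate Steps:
$B{\left(v \right)} = - 329 v$
$V{\left(R,E \right)} = -117$ ($V{\left(R,E \right)} = 3 - \left(-1 - 9\right) \left(-12\right) = 3 - \left(-10\right) \left(-12\right) = 3 - 120 = -117$)
$B{\left(-154 \right)} + V{\left(-553,220 \right)} = \left(-329\right) \left(-154\right) - 117 = 50666 - 117 = 50549$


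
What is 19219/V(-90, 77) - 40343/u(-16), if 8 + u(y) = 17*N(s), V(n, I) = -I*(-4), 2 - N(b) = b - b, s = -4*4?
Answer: -5962975/4004 ≈ -1489.3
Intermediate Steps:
s = -16
N(b) = 2 (N(b) = 2 - (b - b) = 2 - 1*0 = 2 + 0 = 2)
V(n, I) = 4*I
u(y) = 26 (u(y) = -8 + 17*2 = -8 + 34 = 26)
19219/V(-90, 77) - 40343/u(-16) = 19219/((4*77)) - 40343/26 = 19219/308 - 40343*1/26 = 19219*(1/308) - 40343/26 = 19219/308 - 40343/26 = -5962975/4004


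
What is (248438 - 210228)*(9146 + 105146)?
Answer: 4367097320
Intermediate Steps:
(248438 - 210228)*(9146 + 105146) = 38210*114292 = 4367097320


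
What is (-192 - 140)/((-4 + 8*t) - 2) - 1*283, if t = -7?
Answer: -8607/31 ≈ -277.65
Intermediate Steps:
(-192 - 140)/((-4 + 8*t) - 2) - 1*283 = (-192 - 140)/((-4 + 8*(-7)) - 2) - 1*283 = -332/((-4 - 56) - 2) - 283 = -332/(-60 - 2) - 283 = -332/(-62) - 283 = -332*(-1/62) - 283 = 166/31 - 283 = -8607/31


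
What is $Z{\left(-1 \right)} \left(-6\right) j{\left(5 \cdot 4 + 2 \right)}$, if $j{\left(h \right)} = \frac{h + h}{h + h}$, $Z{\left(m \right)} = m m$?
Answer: $-6$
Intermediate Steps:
$Z{\left(m \right)} = m^{2}$
$j{\left(h \right)} = 1$ ($j{\left(h \right)} = \frac{2 h}{2 h} = 2 h \frac{1}{2 h} = 1$)
$Z{\left(-1 \right)} \left(-6\right) j{\left(5 \cdot 4 + 2 \right)} = \left(-1\right)^{2} \left(-6\right) 1 = 1 \left(-6\right) 1 = \left(-6\right) 1 = -6$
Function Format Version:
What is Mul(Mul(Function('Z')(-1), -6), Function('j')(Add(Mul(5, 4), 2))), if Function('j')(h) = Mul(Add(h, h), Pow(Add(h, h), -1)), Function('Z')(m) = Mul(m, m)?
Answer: -6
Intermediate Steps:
Function('Z')(m) = Pow(m, 2)
Function('j')(h) = 1 (Function('j')(h) = Mul(Mul(2, h), Pow(Mul(2, h), -1)) = Mul(Mul(2, h), Mul(Rational(1, 2), Pow(h, -1))) = 1)
Mul(Mul(Function('Z')(-1), -6), Function('j')(Add(Mul(5, 4), 2))) = Mul(Mul(Pow(-1, 2), -6), 1) = Mul(Mul(1, -6), 1) = Mul(-6, 1) = -6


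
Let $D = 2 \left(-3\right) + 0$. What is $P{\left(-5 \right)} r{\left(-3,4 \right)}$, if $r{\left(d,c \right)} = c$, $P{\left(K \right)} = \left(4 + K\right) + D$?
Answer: $-28$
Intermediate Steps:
$D = -6$ ($D = -6 + 0 = -6$)
$P{\left(K \right)} = -2 + K$ ($P{\left(K \right)} = \left(4 + K\right) - 6 = -2 + K$)
$P{\left(-5 \right)} r{\left(-3,4 \right)} = \left(-2 - 5\right) 4 = \left(-7\right) 4 = -28$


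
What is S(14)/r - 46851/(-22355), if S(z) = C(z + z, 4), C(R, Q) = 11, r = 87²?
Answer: 354861124/169204995 ≈ 2.0972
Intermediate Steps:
r = 7569
S(z) = 11
S(14)/r - 46851/(-22355) = 11/7569 - 46851/(-22355) = 11*(1/7569) - 46851*(-1/22355) = 11/7569 + 46851/22355 = 354861124/169204995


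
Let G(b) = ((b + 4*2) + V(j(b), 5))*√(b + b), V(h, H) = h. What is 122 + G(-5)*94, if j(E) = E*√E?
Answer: 122 + 2350*√2 + 282*I*√10 ≈ 3445.4 + 891.76*I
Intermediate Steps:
j(E) = E^(3/2)
G(b) = √2*√b*(8 + b + b^(3/2)) (G(b) = ((b + 4*2) + b^(3/2))*√(b + b) = ((b + 8) + b^(3/2))*√(2*b) = ((8 + b) + b^(3/2))*(√2*√b) = (8 + b + b^(3/2))*(√2*√b) = √2*√b*(8 + b + b^(3/2)))
122 + G(-5)*94 = 122 + (√2*√(-5)*(8 - 5 + (-5)^(3/2)))*94 = 122 + (√2*(I*√5)*(8 - 5 - 5*I*√5))*94 = 122 + (√2*(I*√5)*(3 - 5*I*√5))*94 = 122 + (I*√10*(3 - 5*I*√5))*94 = 122 + 94*I*√10*(3 - 5*I*√5)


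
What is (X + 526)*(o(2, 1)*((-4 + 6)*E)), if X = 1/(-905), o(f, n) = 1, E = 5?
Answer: 952058/181 ≈ 5260.0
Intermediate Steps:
X = -1/905 ≈ -0.0011050
(X + 526)*(o(2, 1)*((-4 + 6)*E)) = (-1/905 + 526)*(1*((-4 + 6)*5)) = 476029*(1*(2*5))/905 = 476029*(1*10)/905 = (476029/905)*10 = 952058/181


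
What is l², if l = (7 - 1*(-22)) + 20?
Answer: 2401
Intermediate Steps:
l = 49 (l = (7 + 22) + 20 = 29 + 20 = 49)
l² = 49² = 2401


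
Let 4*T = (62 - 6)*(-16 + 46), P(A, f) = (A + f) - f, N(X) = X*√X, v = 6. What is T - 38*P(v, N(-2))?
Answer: 192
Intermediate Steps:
N(X) = X^(3/2)
P(A, f) = A
T = 420 (T = ((62 - 6)*(-16 + 46))/4 = (56*30)/4 = (¼)*1680 = 420)
T - 38*P(v, N(-2)) = 420 - 38*6 = 420 - 228 = 192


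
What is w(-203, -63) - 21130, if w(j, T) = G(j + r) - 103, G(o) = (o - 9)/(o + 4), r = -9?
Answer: -339711/16 ≈ -21232.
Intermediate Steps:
G(o) = (-9 + o)/(4 + o)
w(j, T) = -103 + (-18 + j)/(-5 + j) (w(j, T) = (-9 + (j - 9))/(4 + (j - 9)) - 103 = (-9 + (-9 + j))/(4 + (-9 + j)) - 103 = (-18 + j)/(-5 + j) - 103 = -103 + (-18 + j)/(-5 + j))
w(-203, -63) - 21130 = (497 - 102*(-203))/(-5 - 203) - 21130 = (497 + 20706)/(-208) - 21130 = -1/208*21203 - 21130 = -1631/16 - 21130 = -339711/16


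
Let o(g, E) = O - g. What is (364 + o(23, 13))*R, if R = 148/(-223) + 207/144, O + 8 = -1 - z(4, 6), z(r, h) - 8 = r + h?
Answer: 433477/1784 ≈ 242.98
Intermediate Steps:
z(r, h) = 8 + h + r (z(r, h) = 8 + (r + h) = 8 + (h + r) = 8 + h + r)
O = -27 (O = -8 + (-1 - (8 + 6 + 4)) = -8 + (-1 - 1*18) = -8 + (-1 - 18) = -8 - 19 = -27)
o(g, E) = -27 - g
R = 2761/3568 (R = 148*(-1/223) + 207*(1/144) = -148/223 + 23/16 = 2761/3568 ≈ 0.77382)
(364 + o(23, 13))*R = (364 + (-27 - 1*23))*(2761/3568) = (364 + (-27 - 23))*(2761/3568) = (364 - 50)*(2761/3568) = 314*(2761/3568) = 433477/1784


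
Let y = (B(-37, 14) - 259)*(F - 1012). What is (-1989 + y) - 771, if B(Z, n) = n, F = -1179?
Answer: 534035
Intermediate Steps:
y = 536795 (y = (14 - 259)*(-1179 - 1012) = -245*(-2191) = 536795)
(-1989 + y) - 771 = (-1989 + 536795) - 771 = 534806 - 771 = 534035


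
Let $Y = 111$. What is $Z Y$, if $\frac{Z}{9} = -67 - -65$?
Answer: $-1998$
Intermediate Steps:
$Z = -18$ ($Z = 9 \left(-67 - -65\right) = 9 \left(-67 + 65\right) = 9 \left(-2\right) = -18$)
$Z Y = \left(-18\right) 111 = -1998$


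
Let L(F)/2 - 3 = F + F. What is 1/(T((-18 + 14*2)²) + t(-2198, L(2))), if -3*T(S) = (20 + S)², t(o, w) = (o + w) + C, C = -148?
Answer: -1/7132 ≈ -0.00014021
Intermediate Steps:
L(F) = 6 + 4*F (L(F) = 6 + 2*(F + F) = 6 + 2*(2*F) = 6 + 4*F)
t(o, w) = -148 + o + w (t(o, w) = (o + w) - 148 = -148 + o + w)
T(S) = -(20 + S)²/3
1/(T((-18 + 14*2)²) + t(-2198, L(2))) = 1/(-(20 + (-18 + 14*2)²)²/3 + (-148 - 2198 + (6 + 4*2))) = 1/(-(20 + (-18 + 28)²)²/3 + (-148 - 2198 + (6 + 8))) = 1/(-(20 + 10²)²/3 + (-148 - 2198 + 14)) = 1/(-(20 + 100)²/3 - 2332) = 1/(-⅓*120² - 2332) = 1/(-⅓*14400 - 2332) = 1/(-4800 - 2332) = 1/(-7132) = -1/7132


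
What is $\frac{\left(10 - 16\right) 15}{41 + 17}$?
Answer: $- \frac{45}{29} \approx -1.5517$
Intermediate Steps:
$\frac{\left(10 - 16\right) 15}{41 + 17} = \frac{\left(-6\right) 15}{58} = \left(-90\right) \frac{1}{58} = - \frac{45}{29}$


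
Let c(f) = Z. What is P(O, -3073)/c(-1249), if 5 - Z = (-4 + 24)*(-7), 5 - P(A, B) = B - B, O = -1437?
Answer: 1/29 ≈ 0.034483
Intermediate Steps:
P(A, B) = 5 (P(A, B) = 5 - (B - B) = 5 - 1*0 = 5 + 0 = 5)
Z = 145 (Z = 5 - (-4 + 24)*(-7) = 5 - 20*(-7) = 5 - 1*(-140) = 5 + 140 = 145)
c(f) = 145
P(O, -3073)/c(-1249) = 5/145 = 5*(1/145) = 1/29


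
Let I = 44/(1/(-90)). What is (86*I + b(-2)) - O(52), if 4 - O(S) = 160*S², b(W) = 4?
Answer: 92080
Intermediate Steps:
I = -3960 (I = 44/(-1/90) = 44*(-90) = -3960)
O(S) = 4 - 160*S²
(86*I + b(-2)) - O(52) = (86*(-3960) + 4) - (4 - 160*52²) = (-340560 + 4) - (4 - 160*2704) = -340556 - (4 - 432640) = -340556 - 1*(-432636) = -340556 + 432636 = 92080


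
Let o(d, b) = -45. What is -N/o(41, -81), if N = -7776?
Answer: -864/5 ≈ -172.80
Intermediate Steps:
-N/o(41, -81) = -(-7776)/(-45) = -(-7776)*(-1)/45 = -1*864/5 = -864/5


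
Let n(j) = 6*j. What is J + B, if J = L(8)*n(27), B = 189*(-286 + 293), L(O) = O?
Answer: 2619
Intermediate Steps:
B = 1323 (B = 189*7 = 1323)
J = 1296 (J = 8*(6*27) = 8*162 = 1296)
J + B = 1296 + 1323 = 2619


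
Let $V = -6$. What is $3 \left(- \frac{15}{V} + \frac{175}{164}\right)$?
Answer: $\frac{1755}{164} \approx 10.701$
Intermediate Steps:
$3 \left(- \frac{15}{V} + \frac{175}{164}\right) = 3 \left(- \frac{15}{-6} + \frac{175}{164}\right) = 3 \left(\left(-15\right) \left(- \frac{1}{6}\right) + 175 \cdot \frac{1}{164}\right) = 3 \left(\frac{5}{2} + \frac{175}{164}\right) = 3 \cdot \frac{585}{164} = \frac{1755}{164}$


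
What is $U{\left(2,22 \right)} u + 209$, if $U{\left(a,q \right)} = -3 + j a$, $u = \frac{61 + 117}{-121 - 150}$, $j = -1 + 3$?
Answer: $\frac{56461}{271} \approx 208.34$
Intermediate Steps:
$j = 2$
$u = - \frac{178}{271}$ ($u = \frac{178}{-271} = 178 \left(- \frac{1}{271}\right) = - \frac{178}{271} \approx -0.65683$)
$U{\left(a,q \right)} = -3 + 2 a$
$U{\left(2,22 \right)} u + 209 = \left(-3 + 2 \cdot 2\right) \left(- \frac{178}{271}\right) + 209 = \left(-3 + 4\right) \left(- \frac{178}{271}\right) + 209 = 1 \left(- \frac{178}{271}\right) + 209 = - \frac{178}{271} + 209 = \frac{56461}{271}$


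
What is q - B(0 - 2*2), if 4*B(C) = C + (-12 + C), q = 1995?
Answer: 2000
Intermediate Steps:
B(C) = -3 + C/2 (B(C) = (C + (-12 + C))/4 = (-12 + 2*C)/4 = -3 + C/2)
q - B(0 - 2*2) = 1995 - (-3 + (0 - 2*2)/2) = 1995 - (-3 + (0 - 4)/2) = 1995 - (-3 + (1/2)*(-4)) = 1995 - (-3 - 2) = 1995 - 1*(-5) = 1995 + 5 = 2000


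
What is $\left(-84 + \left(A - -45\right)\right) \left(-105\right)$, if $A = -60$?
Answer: $10395$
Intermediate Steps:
$\left(-84 + \left(A - -45\right)\right) \left(-105\right) = \left(-84 - 15\right) \left(-105\right) = \left(-99\right) \left(-105\right) = 10395$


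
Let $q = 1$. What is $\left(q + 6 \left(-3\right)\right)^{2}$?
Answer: $289$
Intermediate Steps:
$\left(q + 6 \left(-3\right)\right)^{2} = \left(1 + 6 \left(-3\right)\right)^{2} = \left(1 - 18\right)^{2} = \left(-17\right)^{2} = 289$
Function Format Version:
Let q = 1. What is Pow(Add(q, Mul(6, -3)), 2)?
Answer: 289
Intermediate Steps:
Pow(Add(q, Mul(6, -3)), 2) = Pow(Add(1, Mul(6, -3)), 2) = Pow(Add(1, -18), 2) = Pow(-17, 2) = 289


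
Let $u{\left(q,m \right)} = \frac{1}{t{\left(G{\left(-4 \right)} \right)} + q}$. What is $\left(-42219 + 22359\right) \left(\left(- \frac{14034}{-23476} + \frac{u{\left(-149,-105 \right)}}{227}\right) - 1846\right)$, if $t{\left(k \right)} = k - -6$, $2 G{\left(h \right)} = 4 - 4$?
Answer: $\frac{6982264379876970}{190513609} \approx 3.665 \cdot 10^{7}$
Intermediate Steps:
$G{\left(h \right)} = 0$ ($G{\left(h \right)} = \frac{4 - 4}{2} = \frac{1}{2} \cdot 0 = 0$)
$t{\left(k \right)} = 6 + k$ ($t{\left(k \right)} = k + 6 = 6 + k$)
$u{\left(q,m \right)} = \frac{1}{6 + q}$ ($u{\left(q,m \right)} = \frac{1}{\left(6 + 0\right) + q} = \frac{1}{6 + q}$)
$\left(-42219 + 22359\right) \left(\left(- \frac{14034}{-23476} + \frac{u{\left(-149,-105 \right)}}{227}\right) - 1846\right) = \left(-42219 + 22359\right) \left(\left(- \frac{14034}{-23476} + \frac{1}{\left(6 - 149\right) 227}\right) - 1846\right) = - 19860 \left(\left(\left(-14034\right) \left(- \frac{1}{23476}\right) + \frac{1}{-143} \cdot \frac{1}{227}\right) - 1846\right) = - 19860 \left(\left(\frac{7017}{11738} - \frac{1}{32461}\right) - 1846\right) = - 19860 \left(\frac{227767099}{381027218} - 1846\right) = \left(-19860\right) \left(- \frac{703148477329}{381027218}\right) = \frac{6982264379876970}{190513609}$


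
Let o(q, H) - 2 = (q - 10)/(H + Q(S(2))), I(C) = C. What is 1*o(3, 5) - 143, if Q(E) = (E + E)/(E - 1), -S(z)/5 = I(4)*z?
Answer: -40472/285 ≈ -142.01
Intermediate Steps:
S(z) = -20*z
Q(E) = 2*E/(-1 + E) (Q(E) = (2*E)/(-1 + E) = 2*E/(-1 + E))
o(q, H) = 2 + (-10 + q)/(80/41 + H) (o(q, H) = 2 + (q - 10)/(H + 2*(-20*2)/(-1 - 20*2)) = 2 + (-10 + q)/(H + 2*(-40)/(-1 - 40)) = 2 + (-10 + q)/(H + 2*(-40)/(-41)) = 2 + (-10 + q)/(H + 2*(-40)*(-1/41)) = 2 + (-10 + q)/(H + 80/41) = 2 + (-10 + q)/(80/41 + H))
1*o(3, 5) - 143 = 1*((-250 + 41*3 + 82*5)/(80 + 41*5)) - 143 = 1*((-250 + 123 + 410)/(80 + 205)) - 143 = 1*(283/285) - 143 = 283/285 - 143 = -40472/285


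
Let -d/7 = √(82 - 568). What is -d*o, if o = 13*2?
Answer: 1638*I*√6 ≈ 4012.3*I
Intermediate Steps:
d = -63*I*√6 (d = -7*√(82 - 568) = -63*I*√6 ≈ -154.32*I)
o = 26
-d*o = -(-63*I*√6)*26 = -(-1638)*I*√6 = 1638*I*√6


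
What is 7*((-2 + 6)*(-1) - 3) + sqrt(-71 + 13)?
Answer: -49 + I*sqrt(58) ≈ -49.0 + 7.6158*I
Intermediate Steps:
7*((-2 + 6)*(-1) - 3) + sqrt(-71 + 13) = 7*(4*(-1) - 3) + sqrt(-58) = 7*(-4 - 3) + I*sqrt(58) = 7*(-7) + I*sqrt(58) = -49 + I*sqrt(58)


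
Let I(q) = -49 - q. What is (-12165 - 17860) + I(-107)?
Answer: -29967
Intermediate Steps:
(-12165 - 17860) + I(-107) = (-12165 - 17860) + (-49 - 1*(-107)) = -30025 + (-49 + 107) = -30025 + 58 = -29967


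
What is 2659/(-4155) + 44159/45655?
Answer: 2483360/7587861 ≈ 0.32728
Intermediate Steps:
2659/(-4155) + 44159/45655 = 2659*(-1/4155) + 44159*(1/45655) = -2659/4155 + 44159/45655 = 2483360/7587861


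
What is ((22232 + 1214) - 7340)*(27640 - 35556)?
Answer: -127495096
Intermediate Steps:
((22232 + 1214) - 7340)*(27640 - 35556) = (23446 - 7340)*(-7916) = 16106*(-7916) = -127495096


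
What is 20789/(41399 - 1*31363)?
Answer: 20789/10036 ≈ 2.0714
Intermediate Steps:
20789/(41399 - 1*31363) = 20789/(41399 - 31363) = 20789/10036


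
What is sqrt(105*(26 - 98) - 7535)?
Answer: I*sqrt(15095) ≈ 122.86*I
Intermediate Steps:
sqrt(105*(26 - 98) - 7535) = sqrt(105*(-72) - 7535) = sqrt(-7560 - 7535) = sqrt(-15095) = I*sqrt(15095)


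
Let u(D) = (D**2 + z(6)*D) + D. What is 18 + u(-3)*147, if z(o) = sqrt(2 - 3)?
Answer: 900 - 441*I ≈ 900.0 - 441.0*I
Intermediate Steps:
z(o) = I (z(o) = sqrt(-1) = I)
u(D) = D + D**2 + I*D (u(D) = (D**2 + I*D) + D = D + D**2 + I*D)
18 + u(-3)*147 = 18 - 3*(1 + I - 3)*147 = 18 - 3*(-2 + I)*147 = 18 + (6 - 3*I)*147 = 18 + (882 - 441*I) = 900 - 441*I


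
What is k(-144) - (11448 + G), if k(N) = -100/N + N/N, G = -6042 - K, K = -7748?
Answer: -473483/36 ≈ -13152.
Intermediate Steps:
G = 1706 (G = -6042 - 1*(-7748) = -6042 + 7748 = 1706)
k(N) = 1 - 100/N (k(N) = -100/N + 1 = 1 - 100/N)
k(-144) - (11448 + G) = (-100 - 144)/(-144) - (11448 + 1706) = -1/144*(-244) - 1*13154 = 61/36 - 13154 = -473483/36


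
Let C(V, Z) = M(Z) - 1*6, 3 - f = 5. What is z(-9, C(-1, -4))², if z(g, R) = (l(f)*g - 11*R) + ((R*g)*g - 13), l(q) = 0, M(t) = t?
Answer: 508369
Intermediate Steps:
f = -2 (f = 3 - 1*5 = 3 - 5 = -2)
C(V, Z) = -6 + Z (C(V, Z) = Z - 1*6 = Z - 6 = -6 + Z)
z(g, R) = -13 - 11*R + R*g² (z(g, R) = (0*g - 11*R) + ((R*g)*g - 13) = (0 - 11*R) + (R*g² - 13) = -11*R + (-13 + R*g²) = -13 - 11*R + R*g²)
z(-9, C(-1, -4))² = (-13 - 11*(-6 - 4) + (-6 - 4)*(-9)²)² = (-13 - 11*(-10) - 10*81)² = (-13 + 110 - 810)² = (-713)² = 508369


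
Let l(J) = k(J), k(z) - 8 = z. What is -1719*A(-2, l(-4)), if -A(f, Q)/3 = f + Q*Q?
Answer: 72198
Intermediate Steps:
k(z) = 8 + z
l(J) = 8 + J
A(f, Q) = -3*f - 3*Q**2 (A(f, Q) = -3*(f + Q*Q) = -3*(f + Q**2) = -3*f - 3*Q**2)
-1719*A(-2, l(-4)) = -1719*(-3*(-2) - 3*(8 - 4)**2) = -1719*(6 - 3*4**2) = -1719*(6 - 3*16) = -1719*(6 - 48) = -1719*(-42) = 72198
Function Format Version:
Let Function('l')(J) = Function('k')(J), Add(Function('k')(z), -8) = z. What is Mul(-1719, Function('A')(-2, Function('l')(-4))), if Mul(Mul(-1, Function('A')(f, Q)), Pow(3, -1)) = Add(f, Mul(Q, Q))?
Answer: 72198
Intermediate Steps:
Function('k')(z) = Add(8, z)
Function('l')(J) = Add(8, J)
Function('A')(f, Q) = Add(Mul(-3, f), Mul(-3, Pow(Q, 2))) (Function('A')(f, Q) = Mul(-3, Add(f, Mul(Q, Q))) = Mul(-3, Add(f, Pow(Q, 2))) = Add(Mul(-3, f), Mul(-3, Pow(Q, 2))))
Mul(-1719, Function('A')(-2, Function('l')(-4))) = Mul(-1719, Add(Mul(-3, -2), Mul(-3, Pow(Add(8, -4), 2)))) = Mul(-1719, Add(6, Mul(-3, Pow(4, 2)))) = Mul(-1719, Add(6, Mul(-3, 16))) = Mul(-1719, Add(6, -48)) = Mul(-1719, -42) = 72198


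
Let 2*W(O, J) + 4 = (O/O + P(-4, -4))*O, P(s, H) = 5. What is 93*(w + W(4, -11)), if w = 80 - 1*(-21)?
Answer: 10323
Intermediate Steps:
w = 101 (w = 80 + 21 = 101)
W(O, J) = -2 + 3*O (W(O, J) = -2 + ((O/O + 5)*O)/2 = -2 + ((1 + 5)*O)/2 = -2 + (6*O)/2 = -2 + 3*O)
93*(w + W(4, -11)) = 93*(101 + (-2 + 3*4)) = 93*(101 + (-2 + 12)) = 93*(101 + 10) = 93*111 = 10323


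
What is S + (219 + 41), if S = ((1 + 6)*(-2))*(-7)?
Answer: 358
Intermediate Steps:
S = 98 (S = (7*(-2))*(-7) = -14*(-7) = 98)
S + (219 + 41) = 98 + (219 + 41) = 98 + 260 = 358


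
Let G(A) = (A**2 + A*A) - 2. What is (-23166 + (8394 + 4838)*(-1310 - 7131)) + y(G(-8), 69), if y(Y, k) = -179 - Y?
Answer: -111714783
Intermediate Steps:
G(A) = -2 + 2*A**2 (G(A) = (A**2 + A**2) - 2 = 2*A**2 - 2 = -2 + 2*A**2)
(-23166 + (8394 + 4838)*(-1310 - 7131)) + y(G(-8), 69) = (-23166 + (8394 + 4838)*(-1310 - 7131)) + (-179 - (-2 + 2*(-8)**2)) = (-23166 + 13232*(-8441)) + (-179 - (-2 + 2*64)) = (-23166 - 111691312) + (-179 - (-2 + 128)) = -111714478 + (-179 - 1*126) = -111714478 + (-179 - 126) = -111714478 - 305 = -111714783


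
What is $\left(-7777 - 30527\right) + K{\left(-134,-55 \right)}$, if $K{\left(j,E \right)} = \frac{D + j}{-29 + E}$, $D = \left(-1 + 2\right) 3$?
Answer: $- \frac{3217405}{84} \approx -38302.0$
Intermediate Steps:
$D = 3$ ($D = 1 \cdot 3 = 3$)
$K{\left(j,E \right)} = \frac{3 + j}{-29 + E}$
$\left(-7777 - 30527\right) + K{\left(-134,-55 \right)} = \left(-7777 - 30527\right) + \frac{3 - 134}{-29 - 55} = -38304 + \frac{1}{-84} \left(-131\right) = -38304 - - \frac{131}{84} = -38304 + \frac{131}{84} = - \frac{3217405}{84}$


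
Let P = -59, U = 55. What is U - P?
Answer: 114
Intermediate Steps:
U - P = 55 - 1*(-59) = 55 + 59 = 114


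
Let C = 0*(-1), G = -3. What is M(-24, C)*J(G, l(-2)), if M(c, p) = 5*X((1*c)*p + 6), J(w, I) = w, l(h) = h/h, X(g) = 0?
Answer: 0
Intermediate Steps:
C = 0
l(h) = 1
M(c, p) = 0 (M(c, p) = 5*0 = 0)
M(-24, C)*J(G, l(-2)) = 0*(-3) = 0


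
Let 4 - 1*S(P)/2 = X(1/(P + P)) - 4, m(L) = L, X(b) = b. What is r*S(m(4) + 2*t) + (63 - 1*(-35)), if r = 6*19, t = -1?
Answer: 1865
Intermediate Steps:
S(P) = 16 - 1/P (S(P) = 8 - 2*(1/(P + P) - 4) = 8 - 2*(1/(2*P) - 4) = 8 - 2*(-4 + 1/(2*P)) = 8 + (8 - 1/P) = 16 - 1/P)
r = 114
r*S(m(4) + 2*t) + (63 - 1*(-35)) = 114*(16 - 1/(4 + 2*(-1))) + (63 - 1*(-35)) = 114*(16 - 1/(4 - 2)) + (63 + 35) = 114*(16 - 1/2) + 98 = 114*(16 - 1*½) + 98 = 114*(16 - ½) + 98 = 114*(31/2) + 98 = 1767 + 98 = 1865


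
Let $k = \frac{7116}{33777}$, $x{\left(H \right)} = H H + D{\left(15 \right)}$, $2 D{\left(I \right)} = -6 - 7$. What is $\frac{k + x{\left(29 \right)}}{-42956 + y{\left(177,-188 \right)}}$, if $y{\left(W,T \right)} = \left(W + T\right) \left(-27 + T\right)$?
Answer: $- \frac{18796015}{914028138} \approx -0.020564$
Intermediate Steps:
$D{\left(I \right)} = - \frac{13}{2}$ ($D{\left(I \right)} = \frac{-6 - 7}{2} = \frac{1}{2} \left(-13\right) = - \frac{13}{2}$)
$y{\left(W,T \right)} = \left(-27 + T\right) \left(T + W\right)$ ($y{\left(W,T \right)} = \left(T + W\right) \left(-27 + T\right) = \left(-27 + T\right) \left(T + W\right)$)
$x{\left(H \right)} = - \frac{13}{2} + H^{2}$ ($x{\left(H \right)} = H H - \frac{13}{2} = H^{2} - \frac{13}{2} = - \frac{13}{2} + H^{2}$)
$k = \frac{2372}{11259}$ ($k = 7116 \cdot \frac{1}{33777} = \frac{2372}{11259} \approx 0.21068$)
$\frac{k + x{\left(29 \right)}}{-42956 + y{\left(177,-188 \right)}} = \frac{\frac{2372}{11259} - \left(\frac{13}{2} - 29^{2}\right)}{-42956 - \left(32979 - 35344\right)} = \frac{\frac{2372}{11259} + \left(- \frac{13}{2} + 841\right)}{-42956 + \left(35344 + 5076 - 4779 - 33276\right)} = \frac{\frac{2372}{11259} + \frac{1669}{2}}{-42956 + 2365} = \frac{18796015}{22518 \left(-40591\right)} = \frac{18796015}{22518} \left(- \frac{1}{40591}\right) = - \frac{18796015}{914028138}$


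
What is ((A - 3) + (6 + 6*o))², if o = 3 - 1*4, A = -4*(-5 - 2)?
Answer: 625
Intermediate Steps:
A = 28 (A = -4*(-7) = 28)
o = -1 (o = 3 - 4 = -1)
((A - 3) + (6 + 6*o))² = ((28 - 3) + (6 + 6*(-1)))² = (25 + (6 - 6))² = (25 + 0)² = 25² = 625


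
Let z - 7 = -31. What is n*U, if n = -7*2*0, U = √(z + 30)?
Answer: 0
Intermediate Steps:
z = -24 (z = 7 - 31 = -24)
U = √6 (U = √(-24 + 30) = √6 ≈ 2.4495)
n = 0 (n = -14*0 = 0)
n*U = 0*√6 = 0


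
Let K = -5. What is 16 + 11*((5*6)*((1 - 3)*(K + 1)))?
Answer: 2656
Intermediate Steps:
16 + 11*((5*6)*((1 - 3)*(K + 1))) = 16 + 11*((5*6)*((1 - 3)*(-5 + 1))) = 16 + 11*(30*(-2*(-4))) = 16 + 11*(30*8) = 16 + 11*240 = 16 + 2640 = 2656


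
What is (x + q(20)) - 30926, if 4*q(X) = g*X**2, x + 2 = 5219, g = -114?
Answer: -37109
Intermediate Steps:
x = 5217 (x = -2 + 5219 = 5217)
q(X) = -57*X**2/2 (q(X) = (-114*X**2)/4 = -57*X**2/2)
(x + q(20)) - 30926 = (5217 - 57/2*20**2) - 30926 = (5217 - 57/2*400) - 30926 = (5217 - 11400) - 30926 = -6183 - 30926 = -37109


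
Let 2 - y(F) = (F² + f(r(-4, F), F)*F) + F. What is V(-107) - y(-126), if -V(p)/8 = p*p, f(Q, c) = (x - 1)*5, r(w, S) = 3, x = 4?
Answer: -77734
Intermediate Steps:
f(Q, c) = 15 (f(Q, c) = (4 - 1)*5 = 3*5 = 15)
V(p) = -8*p² (V(p) = -8*p*p = -8*p²)
y(F) = 2 - F² - 16*F (y(F) = 2 - ((F² + 15*F) + F) = 2 - (F² + 16*F) = 2 + (-F² - 16*F) = 2 - F² - 16*F)
V(-107) - y(-126) = -8*(-107)² - (2 - 1*(-126)² - 16*(-126)) = -8*11449 - (2 - 1*15876 + 2016) = -91592 - (2 - 15876 + 2016) = -91592 - 1*(-13858) = -91592 + 13858 = -77734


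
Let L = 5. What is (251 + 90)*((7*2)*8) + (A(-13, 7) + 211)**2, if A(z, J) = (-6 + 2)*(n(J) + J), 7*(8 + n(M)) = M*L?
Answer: 76217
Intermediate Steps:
n(M) = -8 + 5*M/7 (n(M) = -8 + (M*5)/7 = -8 + (5*M)/7 = -8 + 5*M/7)
A(z, J) = 32 - 48*J/7 (A(z, J) = (-6 + 2)*((-8 + 5*J/7) + J) = -4*(-8 + 12*J/7) = 32 - 48*J/7)
(251 + 90)*((7*2)*8) + (A(-13, 7) + 211)**2 = (251 + 90)*((7*2)*8) + ((32 - 48/7*7) + 211)**2 = 341*(14*8) + ((32 - 48) + 211)**2 = 341*112 + (-16 + 211)**2 = 38192 + 195**2 = 38192 + 38025 = 76217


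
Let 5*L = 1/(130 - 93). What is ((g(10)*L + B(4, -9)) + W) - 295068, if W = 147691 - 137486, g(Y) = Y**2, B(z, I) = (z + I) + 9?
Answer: -10539763/37 ≈ -2.8486e+5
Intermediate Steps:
B(z, I) = 9 + I + z (B(z, I) = (I + z) + 9 = 9 + I + z)
L = 1/185 (L = 1/(5*(130 - 93)) = (1/5)/37 = (1/5)*(1/37) = 1/185 ≈ 0.0054054)
W = 10205
((g(10)*L + B(4, -9)) + W) - 295068 = ((10**2*(1/185) + (9 - 9 + 4)) + 10205) - 295068 = ((100*(1/185) + 4) + 10205) - 295068 = ((20/37 + 4) + 10205) - 295068 = (168/37 + 10205) - 295068 = 377753/37 - 295068 = -10539763/37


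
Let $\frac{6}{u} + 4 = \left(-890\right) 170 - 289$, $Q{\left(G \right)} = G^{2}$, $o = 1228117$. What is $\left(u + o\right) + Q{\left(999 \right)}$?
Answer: $\frac{112487968656}{50531} \approx 2.2261 \cdot 10^{6}$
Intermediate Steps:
$u = - \frac{2}{50531}$ ($u = \frac{6}{-4 - 151589} = \frac{6}{-151593} = 6 \left(- \frac{1}{151593}\right) = - \frac{2}{50531} \approx -3.958 \cdot 10^{-5}$)
$\left(u + o\right) + Q{\left(999 \right)} = \left(- \frac{2}{50531} + 1228117\right) + 999^{2} = \frac{62057980125}{50531} + 998001 = \frac{112487968656}{50531}$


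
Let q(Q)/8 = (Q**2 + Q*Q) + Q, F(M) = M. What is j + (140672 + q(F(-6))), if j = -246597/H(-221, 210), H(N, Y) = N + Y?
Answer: 1799797/11 ≈ 1.6362e+5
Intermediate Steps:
q(Q) = 8*Q + 16*Q**2 (q(Q) = 8*((Q**2 + Q*Q) + Q) = 8*((Q**2 + Q**2) + Q) = 8*(2*Q**2 + Q) = 8*(Q + 2*Q**2) = 8*Q + 16*Q**2)
j = 246597/11 (j = -246597/(-221 + 210) = -246597/(-11) = -246597*(-1/11) = 246597/11 ≈ 22418.)
j + (140672 + q(F(-6))) = 246597/11 + (140672 + 8*(-6)*(1 + 2*(-6))) = 246597/11 + (140672 + 8*(-6)*(1 - 12)) = 246597/11 + (140672 + 8*(-6)*(-11)) = 246597/11 + (140672 + 528) = 246597/11 + 141200 = 1799797/11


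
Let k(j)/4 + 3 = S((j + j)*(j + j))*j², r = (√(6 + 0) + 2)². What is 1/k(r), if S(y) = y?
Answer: -307261/7357916 + 31360*√6/1839479 ≈ 4.0682e-7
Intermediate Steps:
r = (2 + √6)² (r = (√6 + 2)² = (2 + √6)² ≈ 19.798)
k(j) = -12 + 16*j⁴ (k(j) = -12 + 4*(((j + j)*(j + j))*j²) = -12 + 4*(((2*j)*(2*j))*j²) = -12 + 4*((4*j²)*j²) = -12 + 4*(4*j⁴) = -12 + 16*j⁴)
1/k(r) = 1/(-12 + 16*((2 + √6)²)⁴) = 1/(-12 + 16*(2 + √6)⁸)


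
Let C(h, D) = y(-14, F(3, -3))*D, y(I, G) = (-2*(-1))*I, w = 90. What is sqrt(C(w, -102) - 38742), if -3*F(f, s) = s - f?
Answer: I*sqrt(35886) ≈ 189.44*I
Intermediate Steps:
F(f, s) = -s/3 + f/3 (F(f, s) = -(s - f)/3 = -s/3 + f/3)
y(I, G) = 2*I
C(h, D) = -28*D (C(h, D) = (2*(-14))*D = -28*D)
sqrt(C(w, -102) - 38742) = sqrt(-28*(-102) - 38742) = sqrt(2856 - 38742) = sqrt(-35886) = I*sqrt(35886)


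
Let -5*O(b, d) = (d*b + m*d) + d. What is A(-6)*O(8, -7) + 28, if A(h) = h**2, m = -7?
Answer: 644/5 ≈ 128.80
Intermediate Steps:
O(b, d) = 6*d/5 - b*d/5 (O(b, d) = -((d*b - 7*d) + d)/5 = -((b*d - 7*d) + d)/5 = -((-7*d + b*d) + d)/5 = -(-6*d + b*d)/5 = 6*d/5 - b*d/5)
A(-6)*O(8, -7) + 28 = (-6)**2*((1/5)*(-7)*(6 - 1*8)) + 28 = 36*((1/5)*(-7)*(6 - 8)) + 28 = 36*((1/5)*(-7)*(-2)) + 28 = 36*(14/5) + 28 = 504/5 + 28 = 644/5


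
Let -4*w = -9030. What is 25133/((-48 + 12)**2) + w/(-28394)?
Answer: 355350341/18399312 ≈ 19.313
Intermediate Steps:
w = 4515/2 (w = -1/4*(-9030) = 4515/2 ≈ 2257.5)
25133/((-48 + 12)**2) + w/(-28394) = 25133/((-48 + 12)**2) + (4515/2)/(-28394) = 25133/((-36)**2) + (4515/2)*(-1/28394) = 25133/1296 - 4515/56788 = 355350341/18399312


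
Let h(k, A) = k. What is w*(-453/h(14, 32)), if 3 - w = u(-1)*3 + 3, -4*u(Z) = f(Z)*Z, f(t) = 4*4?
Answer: 2718/7 ≈ 388.29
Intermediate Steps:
f(t) = 16
u(Z) = -4*Z
w = -12 (w = 3 - (-4*(-1)*3 + 3) = 3 - (4*3 + 3) = 3 - (12 + 3) = 3 - 1*15 = 3 - 15 = -12)
w*(-453/h(14, 32)) = -(-5436)/14 = -12*(-453/14) = 2718/7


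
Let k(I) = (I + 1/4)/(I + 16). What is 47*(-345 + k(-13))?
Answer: -65659/4 ≈ -16415.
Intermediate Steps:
k(I) = (1/4 + I)/(16 + I) (k(I) = (I + 1/4)/(16 + I) = (1/4 + I)/(16 + I))
47*(-345 + k(-13)) = 47*(-345 + (1/4 - 13)/(16 - 13)) = 47*(-345 - 51/4/3) = 47*(-345 + (1/3)*(-51/4)) = 47*(-345 - 17/4) = 47*(-1397/4) = -65659/4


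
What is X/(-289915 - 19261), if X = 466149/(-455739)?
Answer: 155383/46967853688 ≈ 3.3083e-6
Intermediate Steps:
X = -155383/151913 (X = 466149*(-1/455739) = -155383/151913 ≈ -1.0228)
X/(-289915 - 19261) = -155383/(151913*(-289915 - 19261)) = -155383/151913/(-309176) = -155383/151913*(-1/309176) = 155383/46967853688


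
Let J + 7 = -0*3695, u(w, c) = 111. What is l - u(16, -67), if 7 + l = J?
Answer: -125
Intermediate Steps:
J = -7 (J = -7 - 0*3695 = -7 - 1*0 = -7 + 0 = -7)
l = -14 (l = -7 - 7 = -14)
l - u(16, -67) = -14 - 1*111 = -14 - 111 = -125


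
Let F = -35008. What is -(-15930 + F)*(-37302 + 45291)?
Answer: 406943682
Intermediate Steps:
-(-15930 + F)*(-37302 + 45291) = -(-15930 - 35008)*(-37302 + 45291) = -(-50938)*7989 = -1*(-406943682) = 406943682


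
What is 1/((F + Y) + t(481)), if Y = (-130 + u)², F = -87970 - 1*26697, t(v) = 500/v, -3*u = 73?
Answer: -4329/393277454 ≈ -1.1007e-5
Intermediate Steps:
u = -73/3 (u = -⅓*73 = -73/3 ≈ -24.333)
F = -114667 (F = -87970 - 26697 = -114667)
Y = 214369/9 (Y = (-130 - 73/3)² = (-463/3)² = 214369/9 ≈ 23819.)
1/((F + Y) + t(481)) = 1/((-114667 + 214369/9) + 500/481) = 1/(-817634/9 + 500*(1/481)) = 1/(-817634/9 + 500/481) = 1/(-393277454/4329) = -4329/393277454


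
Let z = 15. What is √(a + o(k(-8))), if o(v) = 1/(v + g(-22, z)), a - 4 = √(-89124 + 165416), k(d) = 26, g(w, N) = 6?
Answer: √(258 + 128*√19073)/8 ≈ 16.740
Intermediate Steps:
a = 4 + 2*√19073 (a = 4 + √(-89124 + 165416) = 4 + √76292 = 4 + 2*√19073 ≈ 280.21)
o(v) = 1/(6 + v) (o(v) = 1/(v + 6) = 1/(6 + v))
√(a + o(k(-8))) = √((4 + 2*√19073) + 1/(6 + 26)) = √((4 + 2*√19073) + 1/32) = √(129/32 + 2*√19073)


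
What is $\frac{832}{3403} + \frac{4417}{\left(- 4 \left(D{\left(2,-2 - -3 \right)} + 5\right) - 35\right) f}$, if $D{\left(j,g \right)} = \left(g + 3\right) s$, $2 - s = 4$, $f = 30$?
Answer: $- \frac{14456971}{2348070} \approx -6.157$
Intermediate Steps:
$s = -2$ ($s = 2 - 4 = -2$)
$D{\left(j,g \right)} = -6 - 2 g$ ($D{\left(j,g \right)} = \left(g + 3\right) \left(-2\right) = \left(3 + g\right) \left(-2\right) = -6 - 2 g$)
$\frac{832}{3403} + \frac{4417}{\left(- 4 \left(D{\left(2,-2 - -3 \right)} + 5\right) - 35\right) f} = \frac{832}{3403} + \frac{4417}{\left(- 4 \left(\left(-6 - 2 \left(-2 - -3\right)\right) + 5\right) - 35\right) 30} = 832 \cdot \frac{1}{3403} + \frac{4417}{\left(- 4 \left(\left(-6 - 2 \left(-2 + 3\right)\right) + 5\right) - 35\right) 30} = \frac{832}{3403} + \frac{4417}{\left(- 4 \left(\left(-6 - 2\right) + 5\right) - 35\right) 30} = \frac{832}{3403} + \frac{4417}{\left(- 4 \left(-8 + 5\right) - 35\right) 30} = \frac{832}{3403} + \frac{4417}{\left(\left(-4\right) \left(-3\right) - 35\right) 30} = \frac{832}{3403} + \frac{4417}{\left(12 - 35\right) 30} = \frac{832}{3403} + \frac{4417}{\left(-23\right) 30} = \frac{832}{3403} + \frac{4417}{-690} = \frac{832}{3403} + 4417 \left(- \frac{1}{690}\right) = \frac{832}{3403} - \frac{4417}{690} = - \frac{14456971}{2348070}$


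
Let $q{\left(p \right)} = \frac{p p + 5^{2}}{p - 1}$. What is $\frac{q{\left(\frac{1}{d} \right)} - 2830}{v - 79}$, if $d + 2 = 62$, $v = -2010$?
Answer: $\frac{10108201}{7395060} \approx 1.3669$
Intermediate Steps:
$d = 60$ ($d = -2 + 62 = 60$)
$q{\left(p \right)} = \frac{25 + p^{2}}{-1 + p}$ ($q{\left(p \right)} = \frac{p^{2} + 25}{-1 + p} = \frac{25 + p^{2}}{-1 + p}$)
$\frac{q{\left(\frac{1}{d} \right)} - 2830}{v - 79} = \frac{\frac{25 + \left(\frac{1}{60}\right)^{2}}{-1 + \frac{1}{60}} - 2830}{-2010 - 79} = \frac{\frac{25 + \left(\frac{1}{60}\right)^{2}}{-1 + \frac{1}{60}} - 2830}{-2089} = \left(\frac{25 + \frac{1}{3600}}{- \frac{59}{60}} - 2830\right) \left(- \frac{1}{2089}\right) = \left(\left(- \frac{60}{59}\right) \frac{90001}{3600} - 2830\right) \left(- \frac{1}{2089}\right) = \left(- \frac{90001}{3540} - 2830\right) \left(- \frac{1}{2089}\right) = \left(- \frac{10108201}{3540}\right) \left(- \frac{1}{2089}\right) = \frac{10108201}{7395060}$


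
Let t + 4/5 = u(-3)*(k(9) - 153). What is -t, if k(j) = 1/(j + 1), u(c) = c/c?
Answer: 1537/10 ≈ 153.70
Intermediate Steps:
u(c) = 1
k(j) = 1/(1 + j)
t = -1537/10 (t = -4/5 + 1*(1/(1 + 9) - 153) = -4/5 + 1*(1/10 - 153) = -4/5 + 1*(-1529/10) = -4/5 - 1529/10 = -1537/10 ≈ -153.70)
-t = -1*(-1537/10) = 1537/10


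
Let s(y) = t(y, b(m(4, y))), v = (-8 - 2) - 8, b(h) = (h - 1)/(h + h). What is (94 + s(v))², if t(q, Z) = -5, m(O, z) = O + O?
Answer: 7921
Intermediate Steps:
m(O, z) = 2*O
b(h) = (-1 + h)/(2*h) (b(h) = (-1 + h)/((2*h)) = (-1 + h)*(1/(2*h)) = (-1 + h)/(2*h))
v = -18 (v = -10 - 8 = -18)
s(y) = -5
(94 + s(v))² = (94 - 5)² = 89² = 7921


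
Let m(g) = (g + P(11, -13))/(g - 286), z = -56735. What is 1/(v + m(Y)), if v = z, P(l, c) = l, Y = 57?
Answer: -229/12992383 ≈ -1.7626e-5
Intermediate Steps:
m(g) = (11 + g)/(-286 + g) (m(g) = (g + 11)/(g - 286) = (11 + g)/(-286 + g))
v = -56735
1/(v + m(Y)) = 1/(-56735 + (11 + 57)/(-286 + 57)) = 1/(-56735 + 68/(-229)) = 1/(-56735 - 1/229*68) = 1/(-56735 - 68/229) = 1/(-12992383/229) = -229/12992383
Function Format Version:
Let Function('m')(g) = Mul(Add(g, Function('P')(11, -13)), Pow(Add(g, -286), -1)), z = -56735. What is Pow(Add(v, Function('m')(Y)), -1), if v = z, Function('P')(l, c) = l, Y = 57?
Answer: Rational(-229, 12992383) ≈ -1.7626e-5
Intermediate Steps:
Function('m')(g) = Mul(Pow(Add(-286, g), -1), Add(11, g)) (Function('m')(g) = Mul(Add(g, 11), Pow(Add(g, -286), -1)) = Mul(Add(11, g), Pow(Add(-286, g), -1)) = Mul(Pow(Add(-286, g), -1), Add(11, g)))
v = -56735
Pow(Add(v, Function('m')(Y)), -1) = Pow(Add(-56735, Mul(Pow(Add(-286, 57), -1), Add(11, 57))), -1) = Pow(Add(-56735, Mul(Pow(-229, -1), 68)), -1) = Pow(Add(-56735, Mul(Rational(-1, 229), 68)), -1) = Pow(Add(-56735, Rational(-68, 229)), -1) = Pow(Rational(-12992383, 229), -1) = Rational(-229, 12992383)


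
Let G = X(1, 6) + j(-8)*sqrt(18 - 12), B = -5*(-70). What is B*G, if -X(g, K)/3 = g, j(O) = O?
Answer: -1050 - 2800*sqrt(6) ≈ -7908.6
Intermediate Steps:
X(g, K) = -3*g
B = 350
G = -3 - 8*sqrt(6) (G = -3*1 - 8*sqrt(18 - 12) = -3 - 8*sqrt(6) ≈ -22.596)
B*G = 350*(-3 - 8*sqrt(6)) = -1050 - 2800*sqrt(6)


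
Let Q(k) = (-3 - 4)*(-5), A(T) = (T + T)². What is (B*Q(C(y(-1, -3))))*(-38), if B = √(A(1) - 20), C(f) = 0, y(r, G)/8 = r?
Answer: -5320*I ≈ -5320.0*I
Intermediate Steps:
y(r, G) = 8*r
A(T) = 4*T² (A(T) = (2*T)² = 4*T²)
B = 4*I (B = √(4*1² - 20) = √(4*1 - 20) = √(4 - 20) = √(-16) = 4*I ≈ 4.0*I)
Q(k) = 35 (Q(k) = -7*(-5) = 35)
(B*Q(C(y(-1, -3))))*(-38) = ((4*I)*35)*(-38) = (140*I)*(-38) = -5320*I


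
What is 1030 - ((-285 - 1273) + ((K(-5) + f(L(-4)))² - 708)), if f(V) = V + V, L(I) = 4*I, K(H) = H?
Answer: 1927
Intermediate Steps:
f(V) = 2*V
1030 - ((-285 - 1273) + ((K(-5) + f(L(-4)))² - 708)) = 1030 - ((-285 - 1273) + ((-5 + 2*(4*(-4)))² - 708)) = 1030 - (-1558 + ((-5 + 2*(-16))² - 708)) = 1030 - (-1558 + ((-5 - 32)² - 708)) = 1030 - (-1558 + ((-37)² - 708)) = 1030 - (-1558 + (1369 - 708)) = 1030 - (-1558 + 661) = 1030 - 1*(-897) = 1030 + 897 = 1927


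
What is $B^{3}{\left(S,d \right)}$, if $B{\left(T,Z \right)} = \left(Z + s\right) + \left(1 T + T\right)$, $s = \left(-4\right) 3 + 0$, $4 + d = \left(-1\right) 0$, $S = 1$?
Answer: $-2744$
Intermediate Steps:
$d = -4$ ($d = -4 - 0 = -4 + 0 = -4$)
$s = -12$ ($s = -12 + 0 = -12$)
$B{\left(T,Z \right)} = -12 + Z + 2 T$ ($B{\left(T,Z \right)} = \left(Z - 12\right) + \left(1 T + T\right) = \left(-12 + Z\right) + \left(T + T\right) = \left(-12 + Z\right) + 2 T = -12 + Z + 2 T$)
$B^{3}{\left(S,d \right)} = \left(-12 - 4 + 2 \cdot 1\right)^{3} = \left(-12 - 4 + 2\right)^{3} = \left(-14\right)^{3} = -2744$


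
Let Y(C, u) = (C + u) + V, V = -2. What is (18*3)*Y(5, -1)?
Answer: 108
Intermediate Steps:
Y(C, u) = -2 + C + u (Y(C, u) = (C + u) - 2 = -2 + C + u)
(18*3)*Y(5, -1) = (18*3)*(-2 + 5 - 1) = 54*2 = 108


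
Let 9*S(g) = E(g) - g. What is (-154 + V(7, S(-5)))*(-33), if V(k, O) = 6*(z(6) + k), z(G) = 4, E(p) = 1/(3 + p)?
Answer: 2904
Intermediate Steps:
S(g) = -g/9 + 1/(9*(3 + g)) (S(g) = (1/(3 + g) - g)/9 = -g/9 + 1/(9*(3 + g)))
V(k, O) = 24 + 6*k (V(k, O) = 6*(4 + k) = 24 + 6*k)
(-154 + V(7, S(-5)))*(-33) = (-154 + (24 + 6*7))*(-33) = (-154 + (24 + 42))*(-33) = (-154 + 66)*(-33) = -88*(-33) = 2904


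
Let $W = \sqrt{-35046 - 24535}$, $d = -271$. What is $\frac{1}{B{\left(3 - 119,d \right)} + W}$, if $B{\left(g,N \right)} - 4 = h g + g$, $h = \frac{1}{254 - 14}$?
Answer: $- \frac{404940}{260040601} - \frac{3600 i \sqrt{59581}}{260040601} \approx -0.0015572 - 0.0033792 i$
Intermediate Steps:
$h = \frac{1}{240} \approx 0.0041667$
$B{\left(g,N \right)} = 4 + \frac{241 g}{240}$ ($B{\left(g,N \right)} = 4 + \left(\frac{g}{240} + g\right) = 4 + \frac{241 g}{240}$)
$W = i \sqrt{59581}$ ($W = \sqrt{-59581} = i \sqrt{59581} \approx 244.09 i$)
$\frac{1}{B{\left(3 - 119,d \right)} + W} = \frac{1}{\left(4 + \frac{241 \left(3 - 119\right)}{240}\right) + i \sqrt{59581}} = \frac{1}{\left(4 + \frac{241}{240} \left(-116\right)\right) + i \sqrt{59581}} = \frac{1}{\left(4 - \frac{6989}{60}\right) + i \sqrt{59581}} = \frac{1}{- \frac{6749}{60} + i \sqrt{59581}}$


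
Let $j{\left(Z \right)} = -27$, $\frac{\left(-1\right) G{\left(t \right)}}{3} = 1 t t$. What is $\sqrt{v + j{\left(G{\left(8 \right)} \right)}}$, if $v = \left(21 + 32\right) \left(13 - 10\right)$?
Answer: $2 \sqrt{33} \approx 11.489$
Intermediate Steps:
$G{\left(t \right)} = - 3 t^{2}$ ($G{\left(t \right)} = - 3 \cdot 1 t t = - 3 t t = - 3 t^{2}$)
$v = 159$ ($v = 53 \left(13 - 10\right) = 53 \cdot 3 = 159$)
$\sqrt{v + j{\left(G{\left(8 \right)} \right)}} = \sqrt{159 - 27} = \sqrt{132} = 2 \sqrt{33}$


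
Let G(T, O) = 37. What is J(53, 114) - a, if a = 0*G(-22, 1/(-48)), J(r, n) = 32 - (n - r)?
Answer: -29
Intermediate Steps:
J(r, n) = 32 + r - n (J(r, n) = 32 + (r - n) = 32 + r - n)
a = 0 (a = 0*37 = 0)
J(53, 114) - a = (32 + 53 - 1*114) - 1*0 = (32 + 53 - 114) + 0 = -29 + 0 = -29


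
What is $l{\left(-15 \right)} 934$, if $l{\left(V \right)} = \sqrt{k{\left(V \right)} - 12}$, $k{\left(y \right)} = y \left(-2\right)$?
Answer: $2802 \sqrt{2} \approx 3962.6$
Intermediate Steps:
$k{\left(y \right)} = - 2 y$
$l{\left(V \right)} = \sqrt{-12 - 2 V}$ ($l{\left(V \right)} = \sqrt{- 2 V - 12} = \sqrt{-12 - 2 V}$)
$l{\left(-15 \right)} 934 = \sqrt{-12 - -30} \cdot 934 = \sqrt{-12 + 30} \cdot 934 = \sqrt{18} \cdot 934 = 3 \sqrt{2} \cdot 934 = 2802 \sqrt{2}$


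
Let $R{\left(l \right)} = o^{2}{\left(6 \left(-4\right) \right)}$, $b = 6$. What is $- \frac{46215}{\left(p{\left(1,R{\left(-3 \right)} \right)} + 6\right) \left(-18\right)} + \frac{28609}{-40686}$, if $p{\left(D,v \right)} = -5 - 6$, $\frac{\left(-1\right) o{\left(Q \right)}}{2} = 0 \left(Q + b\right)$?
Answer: $- \frac{10460435}{20343} \approx -514.2$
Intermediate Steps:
$o{\left(Q \right)} = 0$ ($o{\left(Q \right)} = - 2 \cdot 0 \left(Q + 6\right) = - 2 \cdot 0 \left(6 + Q\right) = \left(-2\right) 0 = 0$)
$R{\left(l \right)} = 0$ ($R{\left(l \right)} = 0^{2} = 0$)
$p{\left(D,v \right)} = -11$ ($p{\left(D,v \right)} = -5 - 6 = -11$)
$- \frac{46215}{\left(p{\left(1,R{\left(-3 \right)} \right)} + 6\right) \left(-18\right)} + \frac{28609}{-40686} = - \frac{46215}{\left(-11 + 6\right) \left(-18\right)} + \frac{28609}{-40686} = - \frac{46215}{\left(-5\right) \left(-18\right)} + 28609 \left(- \frac{1}{40686}\right) = - \frac{46215}{90} - \frac{28609}{40686} = \left(-46215\right) \frac{1}{90} - \frac{28609}{40686} = - \frac{1027}{2} - \frac{28609}{40686} = - \frac{10460435}{20343}$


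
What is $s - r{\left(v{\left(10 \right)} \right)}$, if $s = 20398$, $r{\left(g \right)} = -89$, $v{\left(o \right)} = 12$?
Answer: $20487$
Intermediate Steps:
$s - r{\left(v{\left(10 \right)} \right)} = 20398 - -89 = 20398 + 89 = 20487$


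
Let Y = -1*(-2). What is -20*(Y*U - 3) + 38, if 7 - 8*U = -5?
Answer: 38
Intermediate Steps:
U = 3/2 (U = 7/8 - ⅛*(-5) = 7/8 + 5/8 = 3/2 ≈ 1.5000)
Y = 2
-20*(Y*U - 3) + 38 = -20*(2*(3/2) - 3) + 38 = -20*(3 - 3) + 38 = -20*0 + 38 = 0 + 38 = 38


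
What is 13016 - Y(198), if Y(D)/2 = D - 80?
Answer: 12780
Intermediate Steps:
Y(D) = -160 + 2*D (Y(D) = 2*(D - 80) = 2*(-80 + D) = -160 + 2*D)
13016 - Y(198) = 13016 - (-160 + 2*198) = 13016 - (-160 + 396) = 13016 - 1*236 = 13016 - 236 = 12780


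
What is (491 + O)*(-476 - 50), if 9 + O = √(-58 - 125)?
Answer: -253532 - 526*I*√183 ≈ -2.5353e+5 - 7115.6*I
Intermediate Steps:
O = -9 + I*√183 (O = -9 + √(-58 - 125) = -9 + √(-183) = -9 + I*√183 ≈ -9.0 + 13.528*I)
(491 + O)*(-476 - 50) = (491 + (-9 + I*√183))*(-476 - 50) = (482 + I*√183)*(-526) = -253532 - 526*I*√183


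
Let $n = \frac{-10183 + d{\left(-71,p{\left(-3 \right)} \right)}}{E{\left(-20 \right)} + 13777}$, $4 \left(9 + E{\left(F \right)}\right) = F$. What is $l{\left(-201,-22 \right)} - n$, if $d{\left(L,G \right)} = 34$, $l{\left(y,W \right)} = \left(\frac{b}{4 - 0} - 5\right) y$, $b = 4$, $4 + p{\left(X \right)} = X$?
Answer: $\frac{11075601}{13763} \approx 804.74$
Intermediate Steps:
$p{\left(X \right)} = -4 + X$
$E{\left(F \right)} = -9 + \frac{F}{4}$
$l{\left(y,W \right)} = - 4 y$ ($l{\left(y,W \right)} = \left(\frac{4}{4 - 0} - 5\right) y = \left(\frac{4}{4 + 0} - 5\right) y = \left(\frac{4}{4} - 5\right) y = \left(4 \cdot \frac{1}{4} - 5\right) y = \left(1 - 5\right) y = - 4 y$)
$n = - \frac{10149}{13763}$ ($n = \frac{-10183 + 34}{\left(-9 + \frac{1}{4} \left(-20\right)\right) + 13777} = - \frac{10149}{\left(-9 - 5\right) + 13777} = - \frac{10149}{-14 + 13777} = - \frac{10149}{13763} \approx -0.73741$)
$l{\left(-201,-22 \right)} - n = \left(-4\right) \left(-201\right) - - \frac{10149}{13763} = 804 + \frac{10149}{13763} = \frac{11075601}{13763}$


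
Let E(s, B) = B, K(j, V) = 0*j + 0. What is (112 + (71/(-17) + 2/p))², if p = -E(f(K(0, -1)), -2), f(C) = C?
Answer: 3422500/289 ≈ 11843.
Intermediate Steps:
K(j, V) = 0 (K(j, V) = 0 + 0 = 0)
p = 2 (p = -1*(-2) = 2)
(112 + (71/(-17) + 2/p))² = (112 + (71/(-17) + 2/2))² = (112 + (71*(-1/17) + 2*(½)))² = (112 + (-71/17 + 1))² = (112 - 54/17)² = (1850/17)² = 3422500/289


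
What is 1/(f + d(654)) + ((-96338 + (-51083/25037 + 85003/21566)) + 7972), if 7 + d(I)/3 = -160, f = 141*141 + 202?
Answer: -233574160870590239/2643315150061 ≈ -88364.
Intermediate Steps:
f = 20083 (f = 19881 + 202 = 20083)
d(I) = -501 (d(I) = -21 + 3*(-160) = -21 - 480 = -501)
1/(f + d(654)) + ((-96338 + (-51083/25037 + 85003/21566)) + 7972) = 1/(20083 - 501) + ((-96338 + (-51083/25037 + 85003/21566)) + 7972) = 1/19582 + ((-96338 + (-51083*1/25037 + 85003*(1/21566))) + 7972) = 1/19582 + ((-96338 + (-51083/25037 + 85003/21566)) + 7972) = 1/19582 + ((-96338 + 1026564133/539947942) + 7972) = 1/19582 + (-52016478272263/539947942 + 7972) = 1/19582 - 47712013278639/539947942 = -233574160870590239/2643315150061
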